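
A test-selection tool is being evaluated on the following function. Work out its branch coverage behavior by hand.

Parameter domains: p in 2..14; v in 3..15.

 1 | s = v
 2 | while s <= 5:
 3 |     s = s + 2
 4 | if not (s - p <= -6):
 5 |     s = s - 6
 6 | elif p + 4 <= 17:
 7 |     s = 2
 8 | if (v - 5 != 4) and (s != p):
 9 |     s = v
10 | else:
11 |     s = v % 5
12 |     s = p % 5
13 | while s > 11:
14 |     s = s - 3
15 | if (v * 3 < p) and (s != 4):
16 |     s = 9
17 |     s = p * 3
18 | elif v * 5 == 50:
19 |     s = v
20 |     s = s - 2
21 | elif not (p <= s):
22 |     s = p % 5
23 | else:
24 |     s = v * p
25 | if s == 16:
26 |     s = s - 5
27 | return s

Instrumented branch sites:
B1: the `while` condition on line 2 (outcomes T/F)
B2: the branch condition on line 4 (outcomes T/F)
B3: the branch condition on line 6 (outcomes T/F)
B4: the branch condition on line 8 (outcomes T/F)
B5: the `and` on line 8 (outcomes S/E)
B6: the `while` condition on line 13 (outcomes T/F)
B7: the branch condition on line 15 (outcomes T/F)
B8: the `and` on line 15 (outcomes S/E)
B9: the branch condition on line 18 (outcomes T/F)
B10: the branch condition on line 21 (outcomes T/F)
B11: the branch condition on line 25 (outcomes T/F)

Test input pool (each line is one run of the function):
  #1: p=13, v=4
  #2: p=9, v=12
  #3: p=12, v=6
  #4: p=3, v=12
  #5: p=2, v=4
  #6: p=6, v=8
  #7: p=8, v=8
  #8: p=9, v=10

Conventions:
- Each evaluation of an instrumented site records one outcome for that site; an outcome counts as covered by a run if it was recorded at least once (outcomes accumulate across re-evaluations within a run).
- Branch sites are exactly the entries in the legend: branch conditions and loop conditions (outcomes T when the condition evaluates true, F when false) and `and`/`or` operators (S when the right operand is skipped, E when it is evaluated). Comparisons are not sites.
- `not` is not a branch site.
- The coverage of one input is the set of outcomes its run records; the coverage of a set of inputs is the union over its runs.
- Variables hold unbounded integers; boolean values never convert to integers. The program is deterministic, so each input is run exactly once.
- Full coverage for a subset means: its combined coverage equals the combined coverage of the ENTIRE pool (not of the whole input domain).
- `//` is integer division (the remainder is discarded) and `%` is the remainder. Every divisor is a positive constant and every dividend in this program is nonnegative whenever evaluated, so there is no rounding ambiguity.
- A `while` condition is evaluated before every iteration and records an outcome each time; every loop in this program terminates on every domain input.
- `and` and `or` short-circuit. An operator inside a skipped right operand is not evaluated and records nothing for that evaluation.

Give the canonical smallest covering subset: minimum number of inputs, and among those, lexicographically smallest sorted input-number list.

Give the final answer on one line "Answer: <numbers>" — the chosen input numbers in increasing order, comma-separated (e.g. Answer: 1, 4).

test 1 (p=13, v=4) hits B1=T, B1=F, B2=F, B3=T, B4=T, B5=E, B6=F, B7=F, B8=E, B9=F, B10=T, B11=F
test 2 (p=9, v=12) hits B1=F, B2=T, B4=T, B5=E, B6=T, B6=F, B7=F, B8=S, B9=F, B10=F, B11=F
test 3 (p=12, v=6) hits B1=F, B2=F, B3=T, B4=T, B5=E, B6=F, B7=F, B8=S, B9=F, B10=T, B11=F
test 4 (p=3, v=12) hits B1=F, B2=T, B4=T, B5=E, B6=T, B6=F, B7=F, B8=S, B9=F, B10=F, B11=F
test 5 (p=2, v=4) hits B1=T, B1=F, B2=T, B4=T, B5=E, B6=F, B7=F, B8=S, B9=F, B10=F, B11=F
test 6 (p=6, v=8) hits B1=F, B2=T, B4=T, B5=E, B6=F, B7=F, B8=S, B9=F, B10=F, B11=F
test 7 (p=8, v=8) hits B1=F, B2=T, B4=T, B5=E, B6=F, B7=F, B8=S, B9=F, B10=F, B11=F
test 8 (p=9, v=10) hits B1=F, B2=T, B4=T, B5=E, B6=F, B7=F, B8=S, B9=T, B11=F
union over all inputs: B1=T, B1=F, B2=T, B2=F, B3=T, B4=T, B5=E, B6=T, B6=F, B7=F, B8=S, B8=E, B9=T, B9=F, B10=T, B10=F, B11=F (17 outcomes)
checked all size-1 subsets: none covers 17 outcomes (max 12/17)
checked all size-2 subsets: none covers 17 outcomes (max 16/17)
the canonical winner is {1, 2, 8}: size 3, full 17-outcome coverage, earliest index list among size-3 covers

Answer: 1, 2, 8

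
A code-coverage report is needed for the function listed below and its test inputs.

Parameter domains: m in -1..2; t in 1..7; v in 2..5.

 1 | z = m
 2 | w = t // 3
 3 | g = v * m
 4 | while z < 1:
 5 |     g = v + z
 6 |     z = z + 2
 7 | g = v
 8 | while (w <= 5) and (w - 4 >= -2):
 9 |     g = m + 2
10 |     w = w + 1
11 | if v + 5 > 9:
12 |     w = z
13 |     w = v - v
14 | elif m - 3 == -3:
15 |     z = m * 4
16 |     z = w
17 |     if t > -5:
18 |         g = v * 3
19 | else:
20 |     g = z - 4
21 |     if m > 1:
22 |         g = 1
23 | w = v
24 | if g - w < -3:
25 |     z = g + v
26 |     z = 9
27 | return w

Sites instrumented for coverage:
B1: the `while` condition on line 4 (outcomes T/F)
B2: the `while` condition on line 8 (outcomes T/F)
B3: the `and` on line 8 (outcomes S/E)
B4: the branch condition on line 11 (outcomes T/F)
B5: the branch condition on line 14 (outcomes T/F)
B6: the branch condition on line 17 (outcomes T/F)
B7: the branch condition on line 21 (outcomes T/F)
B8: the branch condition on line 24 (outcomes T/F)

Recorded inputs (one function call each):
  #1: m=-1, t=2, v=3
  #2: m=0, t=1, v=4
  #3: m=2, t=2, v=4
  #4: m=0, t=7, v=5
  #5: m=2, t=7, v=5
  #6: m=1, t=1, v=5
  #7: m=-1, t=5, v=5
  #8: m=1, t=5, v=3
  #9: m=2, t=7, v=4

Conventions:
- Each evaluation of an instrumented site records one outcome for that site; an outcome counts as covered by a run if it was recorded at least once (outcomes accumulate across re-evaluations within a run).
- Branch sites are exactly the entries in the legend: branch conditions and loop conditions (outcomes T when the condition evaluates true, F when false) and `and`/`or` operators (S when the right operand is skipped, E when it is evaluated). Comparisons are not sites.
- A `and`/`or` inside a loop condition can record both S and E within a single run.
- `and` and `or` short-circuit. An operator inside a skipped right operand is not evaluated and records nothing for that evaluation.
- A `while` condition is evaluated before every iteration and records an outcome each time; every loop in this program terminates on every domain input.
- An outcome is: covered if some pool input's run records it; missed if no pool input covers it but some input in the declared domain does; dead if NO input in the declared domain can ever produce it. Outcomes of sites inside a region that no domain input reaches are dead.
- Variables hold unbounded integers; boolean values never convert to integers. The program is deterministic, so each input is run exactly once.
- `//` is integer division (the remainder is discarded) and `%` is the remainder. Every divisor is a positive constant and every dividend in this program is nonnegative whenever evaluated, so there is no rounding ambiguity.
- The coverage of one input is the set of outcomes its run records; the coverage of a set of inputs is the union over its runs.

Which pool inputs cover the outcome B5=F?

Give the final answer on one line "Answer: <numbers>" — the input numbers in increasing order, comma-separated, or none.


input #1 (m=-1, t=2, v=3): produces B5=F
input #2 (m=0, t=1, v=4): does not produce B5=F
input #3 (m=2, t=2, v=4): produces B5=F
input #4 (m=0, t=7, v=5): does not produce B5=F
input #5 (m=2, t=7, v=5): does not produce B5=F
input #6 (m=1, t=1, v=5): does not produce B5=F
input #7 (m=-1, t=5, v=5): does not produce B5=F
input #8 (m=1, t=5, v=3): produces B5=F
input #9 (m=2, t=7, v=4): produces B5=F
Answer: 1, 3, 8, 9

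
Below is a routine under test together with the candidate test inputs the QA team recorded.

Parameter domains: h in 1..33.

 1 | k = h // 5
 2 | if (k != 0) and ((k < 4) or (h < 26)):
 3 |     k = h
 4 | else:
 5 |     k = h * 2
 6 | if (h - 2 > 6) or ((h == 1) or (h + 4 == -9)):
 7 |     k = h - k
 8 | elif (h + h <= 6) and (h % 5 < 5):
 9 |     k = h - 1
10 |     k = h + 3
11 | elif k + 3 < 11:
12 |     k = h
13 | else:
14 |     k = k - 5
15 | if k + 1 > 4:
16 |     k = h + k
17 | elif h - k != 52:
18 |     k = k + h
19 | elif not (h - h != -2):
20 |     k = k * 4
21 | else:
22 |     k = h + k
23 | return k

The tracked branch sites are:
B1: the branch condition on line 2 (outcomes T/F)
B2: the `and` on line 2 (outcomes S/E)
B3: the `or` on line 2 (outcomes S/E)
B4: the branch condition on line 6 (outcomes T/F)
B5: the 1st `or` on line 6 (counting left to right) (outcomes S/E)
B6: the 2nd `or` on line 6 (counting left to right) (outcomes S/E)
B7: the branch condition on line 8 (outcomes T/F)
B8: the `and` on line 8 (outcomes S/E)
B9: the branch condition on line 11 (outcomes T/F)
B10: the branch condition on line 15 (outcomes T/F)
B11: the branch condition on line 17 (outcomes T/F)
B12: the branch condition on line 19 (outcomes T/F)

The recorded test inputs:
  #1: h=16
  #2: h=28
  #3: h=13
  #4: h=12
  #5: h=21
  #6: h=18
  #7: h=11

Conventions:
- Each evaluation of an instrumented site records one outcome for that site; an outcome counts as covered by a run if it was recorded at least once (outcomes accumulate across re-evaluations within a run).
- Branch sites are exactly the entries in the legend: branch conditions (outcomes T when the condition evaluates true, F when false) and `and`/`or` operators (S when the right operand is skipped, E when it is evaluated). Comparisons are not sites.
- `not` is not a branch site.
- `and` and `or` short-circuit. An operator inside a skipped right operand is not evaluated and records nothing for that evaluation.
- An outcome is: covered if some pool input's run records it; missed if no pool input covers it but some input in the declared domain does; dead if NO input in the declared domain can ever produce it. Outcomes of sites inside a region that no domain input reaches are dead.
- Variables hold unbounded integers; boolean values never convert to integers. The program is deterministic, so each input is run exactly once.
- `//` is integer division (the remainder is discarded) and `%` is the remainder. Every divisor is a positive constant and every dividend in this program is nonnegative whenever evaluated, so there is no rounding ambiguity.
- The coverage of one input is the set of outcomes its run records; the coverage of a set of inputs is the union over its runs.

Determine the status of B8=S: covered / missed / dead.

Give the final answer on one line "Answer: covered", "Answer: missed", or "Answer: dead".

no pool input records B8=S
but domain input (h=4) does record it -> reachable, so missed

Answer: missed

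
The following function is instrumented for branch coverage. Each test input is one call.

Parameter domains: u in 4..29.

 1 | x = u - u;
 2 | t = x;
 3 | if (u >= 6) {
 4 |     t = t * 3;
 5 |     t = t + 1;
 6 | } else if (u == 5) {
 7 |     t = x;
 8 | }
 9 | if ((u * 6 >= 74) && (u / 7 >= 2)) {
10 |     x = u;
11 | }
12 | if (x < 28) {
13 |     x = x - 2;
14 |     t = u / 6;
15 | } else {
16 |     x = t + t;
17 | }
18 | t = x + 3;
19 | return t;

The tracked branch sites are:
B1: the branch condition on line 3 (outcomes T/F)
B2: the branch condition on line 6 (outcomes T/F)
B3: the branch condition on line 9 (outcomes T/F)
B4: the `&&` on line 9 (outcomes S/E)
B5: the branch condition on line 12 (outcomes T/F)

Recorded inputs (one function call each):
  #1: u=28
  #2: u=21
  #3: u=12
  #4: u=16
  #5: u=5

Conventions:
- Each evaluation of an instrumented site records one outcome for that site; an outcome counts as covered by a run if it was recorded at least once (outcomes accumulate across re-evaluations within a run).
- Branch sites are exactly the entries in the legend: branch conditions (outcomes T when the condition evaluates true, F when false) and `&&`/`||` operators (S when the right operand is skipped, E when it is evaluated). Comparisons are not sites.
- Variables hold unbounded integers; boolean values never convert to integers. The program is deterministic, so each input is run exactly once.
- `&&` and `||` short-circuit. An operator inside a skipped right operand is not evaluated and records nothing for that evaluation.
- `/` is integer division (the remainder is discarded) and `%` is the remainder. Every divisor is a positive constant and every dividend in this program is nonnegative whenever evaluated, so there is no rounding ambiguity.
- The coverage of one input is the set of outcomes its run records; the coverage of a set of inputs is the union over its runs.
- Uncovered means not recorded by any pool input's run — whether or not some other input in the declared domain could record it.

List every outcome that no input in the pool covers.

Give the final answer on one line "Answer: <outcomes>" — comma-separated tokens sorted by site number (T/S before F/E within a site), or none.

input #1 (u=28): events B1->T, B4->E, B3->T, B5->F; covers B1=T, B3=T, B4=E, B5=F
input #2 (u=21): events B1->T, B4->E, B3->T, B5->T; covers B1=T, B3=T, B4=E, B5=T
input #3 (u=12): events B1->T, B4->S, B3->F, B5->T; covers B1=T, B3=F, B4=S, B5=T
input #4 (u=16): events B1->T, B4->E, B3->T, B5->T; covers B1=T, B3=T, B4=E, B5=T
input #5 (u=5): events B1->F, B2->T, B4->S, B3->F, B5->T; covers B1=F, B2=T, B3=F, B4=S, B5=T
union over the pool: B1=T, B1=F, B2=T, B3=T, B3=F, B4=S, B4=E, B5=T, B5=F
uncovered (1 of 10): B2=F

Answer: B2=F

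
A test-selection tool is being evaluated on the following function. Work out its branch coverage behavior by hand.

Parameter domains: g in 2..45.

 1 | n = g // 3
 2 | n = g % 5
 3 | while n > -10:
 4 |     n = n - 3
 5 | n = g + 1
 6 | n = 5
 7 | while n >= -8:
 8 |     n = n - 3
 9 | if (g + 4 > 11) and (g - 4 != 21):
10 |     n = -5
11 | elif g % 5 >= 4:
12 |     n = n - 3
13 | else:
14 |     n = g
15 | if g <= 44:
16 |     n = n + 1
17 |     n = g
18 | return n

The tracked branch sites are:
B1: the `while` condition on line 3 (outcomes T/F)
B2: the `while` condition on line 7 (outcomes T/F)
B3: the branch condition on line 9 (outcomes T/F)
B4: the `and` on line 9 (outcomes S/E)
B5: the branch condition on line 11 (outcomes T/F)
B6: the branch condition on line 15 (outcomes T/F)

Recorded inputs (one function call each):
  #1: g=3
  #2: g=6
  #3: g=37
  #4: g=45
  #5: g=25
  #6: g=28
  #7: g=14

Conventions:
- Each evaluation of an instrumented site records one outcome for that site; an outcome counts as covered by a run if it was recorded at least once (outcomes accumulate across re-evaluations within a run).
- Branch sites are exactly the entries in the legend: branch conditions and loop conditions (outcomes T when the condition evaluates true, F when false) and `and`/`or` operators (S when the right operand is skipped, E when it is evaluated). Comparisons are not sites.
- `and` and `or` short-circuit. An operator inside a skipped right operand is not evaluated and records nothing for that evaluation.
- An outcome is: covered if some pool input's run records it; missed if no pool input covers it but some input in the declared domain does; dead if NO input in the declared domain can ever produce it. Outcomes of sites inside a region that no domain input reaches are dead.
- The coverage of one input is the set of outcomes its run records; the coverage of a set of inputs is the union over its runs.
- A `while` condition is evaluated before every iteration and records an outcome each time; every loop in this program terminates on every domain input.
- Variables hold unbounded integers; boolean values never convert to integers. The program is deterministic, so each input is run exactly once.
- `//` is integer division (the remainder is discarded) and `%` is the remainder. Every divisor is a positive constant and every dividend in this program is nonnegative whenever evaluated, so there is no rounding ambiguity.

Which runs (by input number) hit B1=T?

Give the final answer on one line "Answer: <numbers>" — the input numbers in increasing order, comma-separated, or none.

input #1 (g=3): records B1=T
input #2 (g=6): records B1=T
input #3 (g=37): records B1=T
input #4 (g=45): records B1=T
input #5 (g=25): records B1=T
input #6 (g=28): records B1=T
input #7 (g=14): records B1=T

Answer: 1, 2, 3, 4, 5, 6, 7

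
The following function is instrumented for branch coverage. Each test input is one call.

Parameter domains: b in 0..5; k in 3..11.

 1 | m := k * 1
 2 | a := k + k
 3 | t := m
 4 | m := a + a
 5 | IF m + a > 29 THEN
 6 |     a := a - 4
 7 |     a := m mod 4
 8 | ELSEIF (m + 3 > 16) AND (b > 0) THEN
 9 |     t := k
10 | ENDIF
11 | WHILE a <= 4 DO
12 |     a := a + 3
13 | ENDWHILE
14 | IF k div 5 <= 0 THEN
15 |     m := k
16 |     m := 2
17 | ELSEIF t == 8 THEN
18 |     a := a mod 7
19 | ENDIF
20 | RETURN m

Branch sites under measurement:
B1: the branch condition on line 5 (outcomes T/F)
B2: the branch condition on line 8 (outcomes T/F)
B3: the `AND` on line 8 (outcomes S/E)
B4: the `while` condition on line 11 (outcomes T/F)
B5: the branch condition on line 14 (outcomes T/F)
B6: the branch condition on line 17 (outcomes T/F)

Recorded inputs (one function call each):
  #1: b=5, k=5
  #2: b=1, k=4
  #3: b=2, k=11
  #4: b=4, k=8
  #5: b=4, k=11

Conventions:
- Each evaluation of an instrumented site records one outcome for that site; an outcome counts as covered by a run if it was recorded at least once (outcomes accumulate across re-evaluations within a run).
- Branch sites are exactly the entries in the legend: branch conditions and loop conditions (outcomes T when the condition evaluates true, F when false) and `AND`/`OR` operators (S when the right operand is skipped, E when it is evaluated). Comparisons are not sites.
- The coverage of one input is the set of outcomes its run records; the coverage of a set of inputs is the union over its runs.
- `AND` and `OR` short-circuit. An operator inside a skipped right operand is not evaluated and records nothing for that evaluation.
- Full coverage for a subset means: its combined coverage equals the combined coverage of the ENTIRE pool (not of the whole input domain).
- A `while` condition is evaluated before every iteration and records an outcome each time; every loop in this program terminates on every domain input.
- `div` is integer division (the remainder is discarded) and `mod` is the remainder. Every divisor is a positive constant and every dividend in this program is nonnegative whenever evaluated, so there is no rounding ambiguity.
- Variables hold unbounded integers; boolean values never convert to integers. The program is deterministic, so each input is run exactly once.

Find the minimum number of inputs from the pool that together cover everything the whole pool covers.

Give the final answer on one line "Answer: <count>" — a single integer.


test 1 (b=5, k=5) fires B1->T, B4->T, B4->T, B4->F, B5->F, B6->F; hits B1=T, B4=T, B4=F, B5=F, B6=F
test 2 (b=1, k=4) fires B1->F, B3->E, B2->T, B4->F, B5->T; hits B1=F, B2=T, B3=E, B4=F, B5=T
test 3 (b=2, k=11) fires B1->T, B4->T, B4->T, B4->F, B5->F, B6->F; hits B1=T, B4=T, B4=F, B5=F, B6=F
test 4 (b=4, k=8) fires B1->T, B4->T, B4->T, B4->F, B5->F, B6->T; hits B1=T, B4=T, B4=F, B5=F, B6=T
test 5 (b=4, k=11) fires B1->T, B4->T, B4->T, B4->F, B5->F, B6->F; hits B1=T, B4=T, B4=F, B5=F, B6=F
pool-wide coverage (10 outcomes): B1=T, B1=F, B2=T, B3=E, B4=T, B4=F, B5=T, B5=F, B6=T, B6=F
every size-1 subset falls short of the 10 outcomes (best: 5/10)
every size-2 subset falls short of the 10 outcomes (best: 9/10)
size 3: inputs {1, 2, 4} cover all 10 outcomes, and no lexicographically smaller subset of this size does
Answer: 3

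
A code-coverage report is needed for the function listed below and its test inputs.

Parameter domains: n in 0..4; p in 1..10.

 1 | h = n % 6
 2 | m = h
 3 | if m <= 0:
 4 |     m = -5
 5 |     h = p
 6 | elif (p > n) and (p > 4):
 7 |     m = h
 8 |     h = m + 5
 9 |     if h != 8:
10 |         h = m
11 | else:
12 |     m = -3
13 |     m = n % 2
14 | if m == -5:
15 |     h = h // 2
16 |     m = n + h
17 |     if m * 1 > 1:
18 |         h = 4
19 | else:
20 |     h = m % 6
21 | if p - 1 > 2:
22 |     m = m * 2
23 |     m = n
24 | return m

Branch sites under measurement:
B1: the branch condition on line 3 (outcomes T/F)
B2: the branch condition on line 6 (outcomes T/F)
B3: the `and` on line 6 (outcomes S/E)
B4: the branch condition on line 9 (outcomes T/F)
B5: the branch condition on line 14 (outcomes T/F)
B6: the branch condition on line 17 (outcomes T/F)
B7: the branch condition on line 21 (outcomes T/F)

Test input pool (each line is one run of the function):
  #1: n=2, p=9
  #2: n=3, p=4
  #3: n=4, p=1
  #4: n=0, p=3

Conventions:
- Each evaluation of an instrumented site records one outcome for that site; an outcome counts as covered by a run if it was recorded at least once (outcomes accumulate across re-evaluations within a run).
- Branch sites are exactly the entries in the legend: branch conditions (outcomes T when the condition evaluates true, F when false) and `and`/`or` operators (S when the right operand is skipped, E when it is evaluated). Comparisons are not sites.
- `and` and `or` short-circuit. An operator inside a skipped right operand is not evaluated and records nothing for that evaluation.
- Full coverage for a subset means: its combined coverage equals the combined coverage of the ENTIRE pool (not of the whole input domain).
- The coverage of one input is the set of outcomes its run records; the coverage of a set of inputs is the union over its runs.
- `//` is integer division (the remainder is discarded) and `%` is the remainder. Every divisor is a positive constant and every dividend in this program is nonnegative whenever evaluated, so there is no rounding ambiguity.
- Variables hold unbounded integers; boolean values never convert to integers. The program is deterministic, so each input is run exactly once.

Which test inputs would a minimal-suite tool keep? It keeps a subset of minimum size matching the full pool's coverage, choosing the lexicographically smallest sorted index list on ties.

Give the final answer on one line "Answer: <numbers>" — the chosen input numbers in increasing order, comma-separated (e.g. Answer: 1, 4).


#1 (n=2, p=9) -> B1->F, B3->E, B2->T, B4->T, B5->F, B7->T; covered: B1=F, B2=T, B3=E, B4=T, B5=F, B7=T
#2 (n=3, p=4) -> B1->F, B3->E, B2->F, B5->F, B7->T; covered: B1=F, B2=F, B3=E, B5=F, B7=T
#3 (n=4, p=1) -> B1->F, B3->S, B2->F, B5->F, B7->F; covered: B1=F, B2=F, B3=S, B5=F, B7=F
#4 (n=0, p=3) -> B1->T, B5->T, B6->F, B7->F; covered: B1=T, B5=T, B6=F, B7=F
the full pool covers 12 outcomes: B1=T, B1=F, B2=T, B2=F, B3=S, B3=E, B4=T, B5=T, B5=F, B6=F, B7=T, B7=F
every size-1 subset falls short of the 12 outcomes (best: 6/12)
every size-2 subset falls short of the 12 outcomes (best: 10/12)
size 3: inputs {1, 3, 4} cover all 12 outcomes, and no lexicographically smaller subset of this size does
Answer: 1, 3, 4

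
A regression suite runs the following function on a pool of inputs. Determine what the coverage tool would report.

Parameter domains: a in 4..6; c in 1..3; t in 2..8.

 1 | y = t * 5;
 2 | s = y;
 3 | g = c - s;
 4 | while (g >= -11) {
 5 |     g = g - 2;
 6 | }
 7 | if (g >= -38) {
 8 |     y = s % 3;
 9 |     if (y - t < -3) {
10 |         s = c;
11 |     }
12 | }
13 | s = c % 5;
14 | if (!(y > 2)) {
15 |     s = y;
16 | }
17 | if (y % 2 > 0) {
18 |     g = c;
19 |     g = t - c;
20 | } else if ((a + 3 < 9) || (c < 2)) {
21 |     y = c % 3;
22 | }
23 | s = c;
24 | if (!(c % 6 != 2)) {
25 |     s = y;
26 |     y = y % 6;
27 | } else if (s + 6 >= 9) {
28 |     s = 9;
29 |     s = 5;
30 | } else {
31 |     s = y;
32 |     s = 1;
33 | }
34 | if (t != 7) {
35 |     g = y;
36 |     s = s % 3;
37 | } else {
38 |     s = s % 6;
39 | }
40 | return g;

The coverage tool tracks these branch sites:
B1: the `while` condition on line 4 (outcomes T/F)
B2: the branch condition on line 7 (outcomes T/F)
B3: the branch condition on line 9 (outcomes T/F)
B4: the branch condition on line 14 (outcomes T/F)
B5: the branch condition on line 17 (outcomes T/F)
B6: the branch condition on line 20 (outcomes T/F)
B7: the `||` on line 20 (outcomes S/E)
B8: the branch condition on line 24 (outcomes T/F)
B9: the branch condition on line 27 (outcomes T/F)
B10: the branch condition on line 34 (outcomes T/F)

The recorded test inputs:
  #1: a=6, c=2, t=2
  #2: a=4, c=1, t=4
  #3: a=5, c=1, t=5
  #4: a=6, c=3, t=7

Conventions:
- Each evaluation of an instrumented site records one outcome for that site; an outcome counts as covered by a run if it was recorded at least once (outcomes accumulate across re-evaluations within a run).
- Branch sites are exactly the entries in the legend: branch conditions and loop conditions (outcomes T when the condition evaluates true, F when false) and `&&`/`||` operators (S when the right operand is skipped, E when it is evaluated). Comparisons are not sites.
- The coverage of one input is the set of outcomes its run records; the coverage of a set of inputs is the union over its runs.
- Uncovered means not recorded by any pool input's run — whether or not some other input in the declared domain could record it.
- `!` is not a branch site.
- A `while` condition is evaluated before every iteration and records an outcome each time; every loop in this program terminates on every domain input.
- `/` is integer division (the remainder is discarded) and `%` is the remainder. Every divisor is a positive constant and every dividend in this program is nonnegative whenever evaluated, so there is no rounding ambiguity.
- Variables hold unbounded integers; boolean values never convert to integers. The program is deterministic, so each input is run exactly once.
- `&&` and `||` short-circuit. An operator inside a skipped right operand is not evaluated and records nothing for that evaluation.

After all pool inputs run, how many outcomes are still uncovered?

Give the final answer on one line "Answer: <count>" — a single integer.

run #1 (a=6, c=2, t=2) records B1=T, B1=F, B2=T, B3=F, B4=T, B5=T, B8=T, B10=T
run #2 (a=4, c=1, t=4) records B1=F, B2=T, B3=F, B4=T, B5=F, B6=T, B7=S, B8=F, B9=F, B10=T
run #3 (a=5, c=1, t=5) records B1=F, B2=T, B3=T, B4=T, B5=T, B8=F, B9=F, B10=T
run #4 (a=6, c=3, t=7) records B1=F, B2=T, B3=T, B4=T, B5=F, B6=F, B7=E, B8=F, B9=T, B10=F
union over the pool: B1=T, B1=F, B2=T, B3=T, B3=F, B4=T, B5=T, B5=F, B6=T, B6=F, B7=S, B7=E, B8=T, B8=F, B9=T, B9=F, B10=T, B10=F
uncovered (2 of 20): B2=F, B4=F

Answer: 2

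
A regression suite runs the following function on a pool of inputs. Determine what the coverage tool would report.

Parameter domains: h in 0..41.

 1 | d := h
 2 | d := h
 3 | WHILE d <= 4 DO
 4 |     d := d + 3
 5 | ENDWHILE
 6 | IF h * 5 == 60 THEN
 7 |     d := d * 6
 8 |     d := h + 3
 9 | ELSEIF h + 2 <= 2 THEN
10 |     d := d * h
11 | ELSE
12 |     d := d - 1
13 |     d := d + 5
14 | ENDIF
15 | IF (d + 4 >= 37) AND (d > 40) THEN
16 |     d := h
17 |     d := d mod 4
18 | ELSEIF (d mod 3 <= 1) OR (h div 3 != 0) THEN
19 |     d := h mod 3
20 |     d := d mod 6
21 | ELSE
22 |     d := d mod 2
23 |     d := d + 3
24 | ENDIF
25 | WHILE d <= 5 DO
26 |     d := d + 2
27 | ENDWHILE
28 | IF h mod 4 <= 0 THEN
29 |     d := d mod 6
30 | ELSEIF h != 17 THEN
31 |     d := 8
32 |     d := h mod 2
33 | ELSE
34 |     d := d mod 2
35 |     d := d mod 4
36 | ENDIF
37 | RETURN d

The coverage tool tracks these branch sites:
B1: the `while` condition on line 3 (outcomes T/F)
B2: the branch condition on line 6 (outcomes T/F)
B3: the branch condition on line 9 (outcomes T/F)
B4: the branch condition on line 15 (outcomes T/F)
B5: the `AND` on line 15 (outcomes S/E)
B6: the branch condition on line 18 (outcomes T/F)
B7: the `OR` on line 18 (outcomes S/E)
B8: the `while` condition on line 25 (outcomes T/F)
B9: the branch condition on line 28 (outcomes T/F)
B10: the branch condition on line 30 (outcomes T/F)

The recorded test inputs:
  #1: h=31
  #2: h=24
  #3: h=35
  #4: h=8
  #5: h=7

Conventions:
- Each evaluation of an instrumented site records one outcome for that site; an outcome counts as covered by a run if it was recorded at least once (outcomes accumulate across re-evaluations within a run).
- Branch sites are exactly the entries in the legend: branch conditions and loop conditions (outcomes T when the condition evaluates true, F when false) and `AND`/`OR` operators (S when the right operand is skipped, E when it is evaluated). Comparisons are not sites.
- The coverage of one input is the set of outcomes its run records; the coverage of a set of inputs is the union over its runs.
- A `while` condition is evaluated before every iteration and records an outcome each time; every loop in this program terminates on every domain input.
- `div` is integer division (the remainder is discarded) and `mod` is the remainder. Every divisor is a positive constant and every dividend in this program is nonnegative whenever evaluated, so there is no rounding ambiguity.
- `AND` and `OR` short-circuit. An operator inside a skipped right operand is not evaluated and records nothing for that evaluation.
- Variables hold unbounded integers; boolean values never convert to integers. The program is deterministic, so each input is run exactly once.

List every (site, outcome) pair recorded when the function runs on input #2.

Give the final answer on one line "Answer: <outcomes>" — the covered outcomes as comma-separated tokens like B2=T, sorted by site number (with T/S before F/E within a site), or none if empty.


Event log for input #2 (h=24):
  B1->F, B2->F, B3->F, B5->S, B4->F, B7->S, B6->T, B8->T, B8->T, B8->T
  B8->F, B9->T
deduplicating events, the covered set is: B1=F, B2=F, B3=F, B4=F, B5=S, B6=T, B7=S, B8=T, B8=F, B9=T
Answer: B1=F, B2=F, B3=F, B4=F, B5=S, B6=T, B7=S, B8=T, B8=F, B9=T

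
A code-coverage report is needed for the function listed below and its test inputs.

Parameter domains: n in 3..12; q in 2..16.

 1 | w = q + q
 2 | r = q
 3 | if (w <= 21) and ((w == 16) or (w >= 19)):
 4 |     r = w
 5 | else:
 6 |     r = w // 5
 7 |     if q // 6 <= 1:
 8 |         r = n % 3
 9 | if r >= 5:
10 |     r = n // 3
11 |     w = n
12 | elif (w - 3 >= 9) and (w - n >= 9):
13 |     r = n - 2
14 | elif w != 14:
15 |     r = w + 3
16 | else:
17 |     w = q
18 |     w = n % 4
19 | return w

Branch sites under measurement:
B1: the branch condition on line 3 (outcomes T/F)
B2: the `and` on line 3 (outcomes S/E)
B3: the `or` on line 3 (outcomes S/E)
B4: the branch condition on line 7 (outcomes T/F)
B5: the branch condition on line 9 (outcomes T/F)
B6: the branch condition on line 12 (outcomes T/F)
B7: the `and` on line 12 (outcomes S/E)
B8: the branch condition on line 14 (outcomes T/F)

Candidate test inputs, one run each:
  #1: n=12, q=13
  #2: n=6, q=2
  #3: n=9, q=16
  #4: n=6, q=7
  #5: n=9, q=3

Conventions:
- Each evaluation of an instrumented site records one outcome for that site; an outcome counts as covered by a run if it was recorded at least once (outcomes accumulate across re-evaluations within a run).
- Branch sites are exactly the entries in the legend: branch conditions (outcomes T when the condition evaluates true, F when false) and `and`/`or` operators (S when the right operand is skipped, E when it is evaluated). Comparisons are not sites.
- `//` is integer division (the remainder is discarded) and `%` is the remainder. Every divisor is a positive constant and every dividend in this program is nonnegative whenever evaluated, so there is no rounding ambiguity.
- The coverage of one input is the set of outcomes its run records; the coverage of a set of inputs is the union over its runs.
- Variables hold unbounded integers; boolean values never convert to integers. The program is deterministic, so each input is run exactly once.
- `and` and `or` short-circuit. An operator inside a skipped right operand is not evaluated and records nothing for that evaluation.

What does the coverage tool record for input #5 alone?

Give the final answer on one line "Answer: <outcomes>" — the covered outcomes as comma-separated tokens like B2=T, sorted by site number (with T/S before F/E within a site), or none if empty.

Event log for input #5 (n=9, q=3):
  B2->E, B3->E, B1->F, B4->T, B5->F, B7->S, B6->F, B8->T
collecting distinct outcomes: B1=F, B2=E, B3=E, B4=T, B5=F, B6=F, B7=S, B8=T

Answer: B1=F, B2=E, B3=E, B4=T, B5=F, B6=F, B7=S, B8=T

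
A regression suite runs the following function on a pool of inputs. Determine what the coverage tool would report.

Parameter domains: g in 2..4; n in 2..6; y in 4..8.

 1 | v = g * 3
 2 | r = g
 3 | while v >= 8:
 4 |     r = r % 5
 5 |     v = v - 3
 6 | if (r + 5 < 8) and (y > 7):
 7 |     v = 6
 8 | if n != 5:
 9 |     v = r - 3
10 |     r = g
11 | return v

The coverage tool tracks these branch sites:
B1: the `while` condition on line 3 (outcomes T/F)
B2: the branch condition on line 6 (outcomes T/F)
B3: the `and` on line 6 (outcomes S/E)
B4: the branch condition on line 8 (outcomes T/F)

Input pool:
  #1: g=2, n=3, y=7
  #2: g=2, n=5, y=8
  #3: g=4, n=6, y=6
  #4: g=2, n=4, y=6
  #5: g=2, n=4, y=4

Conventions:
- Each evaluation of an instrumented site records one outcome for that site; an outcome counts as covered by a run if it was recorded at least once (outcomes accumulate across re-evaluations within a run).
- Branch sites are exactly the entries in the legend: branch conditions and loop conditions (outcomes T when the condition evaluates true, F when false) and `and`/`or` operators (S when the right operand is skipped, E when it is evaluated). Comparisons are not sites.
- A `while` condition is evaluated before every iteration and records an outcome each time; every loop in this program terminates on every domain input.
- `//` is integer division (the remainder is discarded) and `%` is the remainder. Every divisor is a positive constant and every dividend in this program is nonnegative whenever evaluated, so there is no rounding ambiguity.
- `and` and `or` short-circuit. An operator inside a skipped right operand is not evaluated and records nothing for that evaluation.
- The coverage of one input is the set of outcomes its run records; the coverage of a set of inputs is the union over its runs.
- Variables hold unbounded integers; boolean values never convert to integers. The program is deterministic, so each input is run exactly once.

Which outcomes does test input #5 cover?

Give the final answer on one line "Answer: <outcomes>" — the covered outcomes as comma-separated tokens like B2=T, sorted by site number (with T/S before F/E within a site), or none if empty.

Tracing the run of input #5 (g=2, n=4, y=4):
  B1->F, B3->E, B2->F, B4->T
distinct outcomes covered: B1=F, B2=F, B3=E, B4=T

Answer: B1=F, B2=F, B3=E, B4=T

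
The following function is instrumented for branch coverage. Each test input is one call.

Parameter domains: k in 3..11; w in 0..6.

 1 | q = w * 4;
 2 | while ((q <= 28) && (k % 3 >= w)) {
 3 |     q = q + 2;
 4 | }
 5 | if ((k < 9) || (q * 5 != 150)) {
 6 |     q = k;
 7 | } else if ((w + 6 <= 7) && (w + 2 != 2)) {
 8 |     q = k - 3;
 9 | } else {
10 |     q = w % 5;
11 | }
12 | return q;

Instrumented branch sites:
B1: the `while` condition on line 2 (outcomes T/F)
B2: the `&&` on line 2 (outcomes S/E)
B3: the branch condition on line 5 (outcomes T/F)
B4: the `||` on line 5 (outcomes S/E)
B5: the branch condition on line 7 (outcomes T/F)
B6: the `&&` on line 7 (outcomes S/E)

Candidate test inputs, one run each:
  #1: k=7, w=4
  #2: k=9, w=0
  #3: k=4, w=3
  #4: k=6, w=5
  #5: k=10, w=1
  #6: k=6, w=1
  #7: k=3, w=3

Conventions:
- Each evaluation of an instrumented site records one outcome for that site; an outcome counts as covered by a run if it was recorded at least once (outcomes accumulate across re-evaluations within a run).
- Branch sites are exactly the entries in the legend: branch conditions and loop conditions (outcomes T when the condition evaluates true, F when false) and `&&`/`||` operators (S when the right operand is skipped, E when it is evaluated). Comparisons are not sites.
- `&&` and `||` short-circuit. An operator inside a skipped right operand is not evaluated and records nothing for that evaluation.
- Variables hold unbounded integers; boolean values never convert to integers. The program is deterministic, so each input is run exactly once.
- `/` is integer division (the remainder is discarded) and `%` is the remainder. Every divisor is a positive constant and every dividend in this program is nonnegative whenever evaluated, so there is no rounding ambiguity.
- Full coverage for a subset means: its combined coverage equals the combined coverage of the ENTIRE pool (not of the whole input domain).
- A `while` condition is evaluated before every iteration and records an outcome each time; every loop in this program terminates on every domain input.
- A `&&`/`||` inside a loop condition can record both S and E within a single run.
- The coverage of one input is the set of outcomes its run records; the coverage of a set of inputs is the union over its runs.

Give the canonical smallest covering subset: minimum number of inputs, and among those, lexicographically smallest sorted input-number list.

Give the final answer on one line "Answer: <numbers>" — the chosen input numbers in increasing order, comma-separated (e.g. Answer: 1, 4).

#1 (k=7, w=4) -> covered: B1=F, B2=E, B3=T, B4=S
#2 (k=9, w=0) -> covered: B1=T, B1=F, B2=S, B2=E, B3=F, B4=E, B5=F, B6=E
#3 (k=4, w=3) -> covered: B1=F, B2=E, B3=T, B4=S
#4 (k=6, w=5) -> covered: B1=F, B2=E, B3=T, B4=S
#5 (k=10, w=1) -> covered: B1=T, B1=F, B2=S, B2=E, B3=F, B4=E, B5=T, B6=E
#6 (k=6, w=1) -> covered: B1=F, B2=E, B3=T, B4=S
#7 (k=3, w=3) -> covered: B1=F, B2=E, B3=T, B4=S
together the pool reaches 11 outcomes: B1=T, B1=F, B2=S, B2=E, B3=T, B3=F, B4=S, B4=E, B5=T, B5=F, B6=E
checked all size-1 subsets: none covers 11 outcomes (max 8/11)
checked all size-2 subsets: none covers 11 outcomes (max 10/11)
size 3: inputs {1, 2, 5} cover all 11 outcomes, and no lexicographically smaller subset of this size does

Answer: 1, 2, 5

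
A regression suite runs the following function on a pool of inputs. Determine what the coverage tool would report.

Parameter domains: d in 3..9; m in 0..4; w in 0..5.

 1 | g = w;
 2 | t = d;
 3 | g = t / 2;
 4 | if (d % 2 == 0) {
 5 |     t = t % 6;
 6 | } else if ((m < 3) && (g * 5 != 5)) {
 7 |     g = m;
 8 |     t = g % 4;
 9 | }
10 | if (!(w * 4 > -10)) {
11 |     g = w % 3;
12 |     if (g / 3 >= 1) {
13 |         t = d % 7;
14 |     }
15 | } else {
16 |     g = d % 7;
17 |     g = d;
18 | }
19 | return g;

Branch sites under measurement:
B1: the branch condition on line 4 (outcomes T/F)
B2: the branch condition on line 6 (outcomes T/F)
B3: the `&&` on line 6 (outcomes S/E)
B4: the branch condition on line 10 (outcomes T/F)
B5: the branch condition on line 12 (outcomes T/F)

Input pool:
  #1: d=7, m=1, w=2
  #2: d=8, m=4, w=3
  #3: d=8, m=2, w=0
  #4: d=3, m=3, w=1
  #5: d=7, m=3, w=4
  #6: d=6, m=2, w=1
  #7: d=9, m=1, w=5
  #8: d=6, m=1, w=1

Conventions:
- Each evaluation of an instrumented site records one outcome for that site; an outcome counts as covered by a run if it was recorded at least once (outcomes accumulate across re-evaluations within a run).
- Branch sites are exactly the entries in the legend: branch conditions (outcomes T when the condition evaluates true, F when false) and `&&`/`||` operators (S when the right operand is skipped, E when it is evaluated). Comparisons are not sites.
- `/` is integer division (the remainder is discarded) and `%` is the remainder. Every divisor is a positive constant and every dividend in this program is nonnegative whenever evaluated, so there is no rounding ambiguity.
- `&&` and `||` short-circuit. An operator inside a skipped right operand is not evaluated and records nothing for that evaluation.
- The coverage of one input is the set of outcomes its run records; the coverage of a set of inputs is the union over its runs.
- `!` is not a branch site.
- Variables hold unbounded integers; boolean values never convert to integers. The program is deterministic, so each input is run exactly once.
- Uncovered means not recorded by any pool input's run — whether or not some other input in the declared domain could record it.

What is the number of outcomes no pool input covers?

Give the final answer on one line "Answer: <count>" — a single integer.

run #1 (d=7, m=1, w=2) runs B1->F, B3->E, B2->T, B4->F; records B1=F, B2=T, B3=E, B4=F
run #2 (d=8, m=4, w=3) runs B1->T, B4->F; records B1=T, B4=F
run #3 (d=8, m=2, w=0) runs B1->T, B4->F; records B1=T, B4=F
run #4 (d=3, m=3, w=1) runs B1->F, B3->S, B2->F, B4->F; records B1=F, B2=F, B3=S, B4=F
run #5 (d=7, m=3, w=4) runs B1->F, B3->S, B2->F, B4->F; records B1=F, B2=F, B3=S, B4=F
run #6 (d=6, m=2, w=1) runs B1->T, B4->F; records B1=T, B4=F
run #7 (d=9, m=1, w=5) runs B1->F, B3->E, B2->T, B4->F; records B1=F, B2=T, B3=E, B4=F
run #8 (d=6, m=1, w=1) runs B1->T, B4->F; records B1=T, B4=F
union over the pool: B1=T, B1=F, B2=T, B2=F, B3=S, B3=E, B4=F
uncovered (3 of 10): B4=T, B5=T, B5=F

Answer: 3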